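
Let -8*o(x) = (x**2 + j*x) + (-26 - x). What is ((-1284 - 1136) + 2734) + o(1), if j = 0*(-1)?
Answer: 1269/4 ≈ 317.25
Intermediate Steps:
j = 0
o(x) = 13/4 - x**2/8 + x/8 (o(x) = -((x**2 + 0*x) + (-26 - x))/8 = -((x**2 + 0) + (-26 - x))/8 = -(x**2 + (-26 - x))/8 = -(-26 + x**2 - x)/8 = 13/4 - x**2/8 + x/8)
((-1284 - 1136) + 2734) + o(1) = ((-1284 - 1136) + 2734) + (13/4 - 1/8*1**2 + (1/8)*1) = (-2420 + 2734) + (13/4 - 1/8*1 + 1/8) = 314 + (13/4 - 1/8 + 1/8) = 314 + 13/4 = 1269/4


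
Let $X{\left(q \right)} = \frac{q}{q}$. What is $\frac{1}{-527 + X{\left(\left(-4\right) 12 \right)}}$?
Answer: $- \frac{1}{526} \approx -0.0019011$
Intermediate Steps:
$X{\left(q \right)} = 1$
$\frac{1}{-527 + X{\left(\left(-4\right) 12 \right)}} = \frac{1}{-527 + 1} = \frac{1}{-526} = - \frac{1}{526}$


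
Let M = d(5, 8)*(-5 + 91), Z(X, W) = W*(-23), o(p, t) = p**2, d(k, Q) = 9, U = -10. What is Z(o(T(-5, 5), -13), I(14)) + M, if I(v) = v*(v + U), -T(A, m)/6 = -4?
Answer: -514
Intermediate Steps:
T(A, m) = 24 (T(A, m) = -6*(-4) = 24)
I(v) = v*(-10 + v) (I(v) = v*(v - 10) = v*(-10 + v))
Z(X, W) = -23*W
M = 774 (M = 9*(-5 + 91) = 9*86 = 774)
Z(o(T(-5, 5), -13), I(14)) + M = -322*(-10 + 14) + 774 = -322*4 + 774 = -23*56 + 774 = -1288 + 774 = -514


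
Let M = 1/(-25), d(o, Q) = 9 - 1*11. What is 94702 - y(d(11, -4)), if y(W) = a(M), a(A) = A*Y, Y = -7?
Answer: 2367543/25 ≈ 94702.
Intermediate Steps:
d(o, Q) = -2 (d(o, Q) = 9 - 11 = -2)
M = -1/25 ≈ -0.040000
a(A) = -7*A (a(A) = A*(-7) = -7*A)
y(W) = 7/25 (y(W) = -7*(-1/25) = 7/25)
94702 - y(d(11, -4)) = 94702 - 1*7/25 = 94702 - 7/25 = 2367543/25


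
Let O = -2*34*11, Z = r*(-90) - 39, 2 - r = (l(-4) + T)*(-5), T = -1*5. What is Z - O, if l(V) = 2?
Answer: 1879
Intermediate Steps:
T = -5
r = -13 (r = 2 - (2 - 5)*(-5) = 2 - (-3)*(-5) = 2 - 1*15 = 2 - 15 = -13)
Z = 1131 (Z = -13*(-90) - 39 = 1170 - 39 = 1131)
O = -748 (O = -68*11 = -748)
Z - O = 1131 - 1*(-748) = 1131 + 748 = 1879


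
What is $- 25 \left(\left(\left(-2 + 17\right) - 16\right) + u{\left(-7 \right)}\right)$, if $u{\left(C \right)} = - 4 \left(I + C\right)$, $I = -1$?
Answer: $-775$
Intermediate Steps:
$u{\left(C \right)} = 4 - 4 C$ ($u{\left(C \right)} = - 4 \left(-1 + C\right) = 4 - 4 C$)
$- 25 \left(\left(\left(-2 + 17\right) - 16\right) + u{\left(-7 \right)}\right) = - 25 \left(\left(\left(-2 + 17\right) - 16\right) + \left(4 - -28\right)\right) = - 25 \left(\left(15 - 16\right) + \left(4 + 28\right)\right) = - 25 \left(-1 + 32\right) = \left(-25\right) 31 = -775$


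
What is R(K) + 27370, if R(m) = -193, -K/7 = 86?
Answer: 27177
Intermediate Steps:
K = -602 (K = -7*86 = -602)
R(K) + 27370 = -193 + 27370 = 27177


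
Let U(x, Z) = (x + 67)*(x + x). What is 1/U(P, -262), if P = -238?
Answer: 1/81396 ≈ 1.2286e-5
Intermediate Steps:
U(x, Z) = 2*x*(67 + x) (U(x, Z) = (67 + x)*(2*x) = 2*x*(67 + x))
1/U(P, -262) = 1/(2*(-238)*(67 - 238)) = 1/(2*(-238)*(-171)) = 1/81396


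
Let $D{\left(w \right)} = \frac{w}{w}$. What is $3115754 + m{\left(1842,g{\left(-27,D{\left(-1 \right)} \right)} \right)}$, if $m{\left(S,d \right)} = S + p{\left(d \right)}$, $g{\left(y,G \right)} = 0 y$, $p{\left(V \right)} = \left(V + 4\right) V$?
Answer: $3117596$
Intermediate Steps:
$p{\left(V \right)} = V \left(4 + V\right)$ ($p{\left(V \right)} = \left(4 + V\right) V = V \left(4 + V\right)$)
$D{\left(w \right)} = 1$
$g{\left(y,G \right)} = 0$
$m{\left(S,d \right)} = S + d \left(4 + d\right)$
$3115754 + m{\left(1842,g{\left(-27,D{\left(-1 \right)} \right)} \right)} = 3115754 + \left(1842 + 0 \left(4 + 0\right)\right) = 3115754 + \left(1842 + 0 \cdot 4\right) = 3115754 + \left(1842 + 0\right) = 3115754 + 1842 = 3117596$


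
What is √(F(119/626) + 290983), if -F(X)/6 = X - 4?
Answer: √28509553042/313 ≈ 539.45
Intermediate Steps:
F(X) = 24 - 6*X (F(X) = -6*(X - 4) = -6*(-4 + X) = 24 - 6*X)
√(F(119/626) + 290983) = √((24 - 714/626) + 290983) = √((24 - 6*119/626) + 290983) = √((24 - 357/313) + 290983) = √(7155/313 + 290983) = √(91084834/313) = √28509553042/313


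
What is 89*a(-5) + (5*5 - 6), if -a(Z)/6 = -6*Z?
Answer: -16001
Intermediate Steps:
a(Z) = 36*Z (a(Z) = -(-36)*Z = 36*Z)
89*a(-5) + (5*5 - 6) = 89*(36*(-5)) + (5*5 - 6) = 89*(-180) + (25 - 6) = -16020 + 19 = -16001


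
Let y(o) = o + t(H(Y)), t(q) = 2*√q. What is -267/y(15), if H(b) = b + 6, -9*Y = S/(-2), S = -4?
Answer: -36045/1817 + 3204*√13/1817 ≈ -13.480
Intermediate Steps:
Y = -2/9 (Y = -(-4)/(9*(-2)) = -(-4)*(-1)/(9*2) = -⅑*2 = -2/9 ≈ -0.22222)
H(b) = 6 + b
y(o) = o + 4*√13/3 (y(o) = o + 2*√(6 - 2/9) = o + 2*√(52/9) = o + 2*(2*√13/3) = o + 4*√13/3)
-267/y(15) = -267/(15 + 4*√13/3)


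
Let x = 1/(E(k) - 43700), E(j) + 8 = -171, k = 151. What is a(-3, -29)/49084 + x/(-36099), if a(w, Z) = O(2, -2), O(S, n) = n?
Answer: -226280497/5553462001626 ≈ -4.0746e-5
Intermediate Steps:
E(j) = -179 (E(j) = -8 - 171 = -179)
a(w, Z) = -2
x = -1/43879 (x = 1/(-179 - 43700) = 1/(-43879) = -1/43879 ≈ -2.2790e-5)
a(-3, -29)/49084 + x/(-36099) = -2/49084 - 1/43879/(-36099) = -2*1/49084 - 1/43879*(-1/36099) = -1/24542 + 1/1583988021 = -226280497/5553462001626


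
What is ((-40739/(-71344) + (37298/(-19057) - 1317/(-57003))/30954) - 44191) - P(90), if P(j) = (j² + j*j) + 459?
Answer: -68149632927430102397/1119971608643888 ≈ -60849.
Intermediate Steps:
P(j) = 459 + 2*j² (P(j) = (j² + j²) + 459 = 2*j² + 459 = 459 + 2*j²)
((-40739/(-71344) + (37298/(-19057) - 1317/(-57003))/30954) - 44191) - P(90) = ((-40739/(-71344) + (37298/(-19057) - 1317/(-57003))/30954) - 44191) - (459 + 2*90²) = ((-40739*(-1/71344) + (37298*(-1/19057) - 1317*(-1/57003))*(1/30954)) - 44191) - (459 + 2*8100) = ((40739/71344 + (-2194/1121 + 439/19001)*(1/30954)) - 44191) - (459 + 16200) = ((40739/71344 - 41196075/21300121*1/30954) - 44191) - 1*16659 = ((40739/71344 - 13732025/219774648478) - 44191) - 16659 = (639458550482403/1119971608643888 - 44191) - 16659 = -49492025899031572205/1119971608643888 - 16659 = -68149632927430102397/1119971608643888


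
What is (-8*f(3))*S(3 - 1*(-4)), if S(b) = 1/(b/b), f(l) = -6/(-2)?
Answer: -24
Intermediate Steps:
f(l) = 3 (f(l) = -6*(-½) = 3)
S(b) = 1 (S(b) = 1/1 = 1)
(-8*f(3))*S(3 - 1*(-4)) = -8*3*1 = -24*1 = -24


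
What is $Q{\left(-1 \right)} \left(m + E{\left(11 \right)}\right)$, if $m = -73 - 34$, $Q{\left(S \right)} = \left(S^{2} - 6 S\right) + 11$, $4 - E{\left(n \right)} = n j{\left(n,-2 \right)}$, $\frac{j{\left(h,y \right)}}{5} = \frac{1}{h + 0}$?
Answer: $-1944$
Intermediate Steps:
$j{\left(h,y \right)} = \frac{5}{h}$ ($j{\left(h,y \right)} = \frac{5}{h + 0} = \frac{5}{h}$)
$E{\left(n \right)} = -1$ ($E{\left(n \right)} = 4 - n \frac{5}{n} = 4 - 5 = -1$)
$Q{\left(S \right)} = 11 + S^{2} - 6 S$
$m = -107$
$Q{\left(-1 \right)} \left(m + E{\left(11 \right)}\right) = \left(11 + \left(-1\right)^{2} - -6\right) \left(-107 - 1\right) = \left(11 + 1 + 6\right) \left(-108\right) = 18 \left(-108\right) = -1944$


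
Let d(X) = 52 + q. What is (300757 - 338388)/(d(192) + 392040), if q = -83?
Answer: -37631/392009 ≈ -0.095995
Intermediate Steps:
d(X) = -31 (d(X) = 52 - 83 = -31)
(300757 - 338388)/(d(192) + 392040) = (300757 - 338388)/(-31 + 392040) = -37631/392009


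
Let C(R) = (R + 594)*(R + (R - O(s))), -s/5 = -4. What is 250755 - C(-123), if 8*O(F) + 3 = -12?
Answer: 2925903/8 ≈ 3.6574e+5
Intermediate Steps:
s = 20 (s = -5*(-4) = 20)
O(F) = -15/8 (O(F) = -3/8 + (1/8)*(-12) = -3/8 - 3/2 = -15/8)
C(R) = (594 + R)*(15/8 + 2*R) (C(R) = (R + 594)*(R + (R - 1*(-15/8))) = (594 + R)*(R + (R + 15/8)) = (594 + R)*(R + (15/8 + R)) = (594 + R)*(15/8 + 2*R))
250755 - C(-123) = 250755 - (4455/4 + 2*(-123)**2 + (9519/8)*(-123)) = 250755 - (4455/4 + 2*15129 - 1170837/8) = 250755 - (4455/4 + 30258 - 1170837/8) = 250755 - 1*(-919863/8) = 250755 + 919863/8 = 2925903/8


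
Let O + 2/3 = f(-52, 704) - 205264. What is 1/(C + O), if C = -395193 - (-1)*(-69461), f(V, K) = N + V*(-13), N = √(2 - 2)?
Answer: -3/2007728 ≈ -1.4942e-6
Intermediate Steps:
N = 0 (N = √0 = 0)
f(V, K) = -13*V (f(V, K) = 0 + V*(-13) = 0 - 13*V = -13*V)
C = -464654 (C = -395193 - 1*69461 = -395193 - 69461 = -464654)
O = -613766/3 (O = -⅔ + (-13*(-52) - 205264) = -⅔ + (676 - 205264) = -⅔ - 204588 = -613766/3 ≈ -2.0459e+5)
1/(C + O) = 1/(-464654 - 613766/3) = 1/(-2007728/3) = -3/2007728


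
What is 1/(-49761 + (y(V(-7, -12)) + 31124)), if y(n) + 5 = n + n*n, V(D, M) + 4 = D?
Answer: -1/18532 ≈ -5.3961e-5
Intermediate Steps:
V(D, M) = -4 + D
y(n) = -5 + n + n² (y(n) = -5 + (n + n*n) = -5 + (n + n²) = -5 + n + n²)
1/(-49761 + (y(V(-7, -12)) + 31124)) = 1/(-49761 + ((-5 + (-4 - 7) + (-4 - 7)²) + 31124)) = 1/(-49761 + ((-5 - 11 + (-11)²) + 31124)) = 1/(-49761 + ((-5 - 11 + 121) + 31124)) = 1/(-49761 + (105 + 31124)) = 1/(-49761 + 31229) = 1/(-18532) = -1/18532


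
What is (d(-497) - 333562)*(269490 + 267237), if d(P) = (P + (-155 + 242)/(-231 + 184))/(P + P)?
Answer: -4181995925786445/23359 ≈ -1.7903e+11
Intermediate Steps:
d(P) = (-87/47 + P)/(2*P) (d(P) = (P + 87/(-47))/((2*P)) = (P + 87*(-1/47))*(1/(2*P)) = (P - 87/47)*(1/(2*P)) = (-87/47 + P)*(1/(2*P)) = (-87/47 + P)/(2*P))
(d(-497) - 333562)*(269490 + 267237) = ((1/94)*(-87 + 47*(-497))/(-497) - 333562)*(269490 + 267237) = ((1/94)*(-1/497)*(-87 - 23359) - 333562)*536727 = ((1/94)*(-1/497)*(-23446) - 333562)*536727 = (11723/23359 - 333562)*536727 = -7791663035/23359*536727 = -4181995925786445/23359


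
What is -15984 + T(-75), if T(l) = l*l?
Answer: -10359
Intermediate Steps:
T(l) = l**2
-15984 + T(-75) = -15984 + (-75)**2 = -15984 + 5625 = -10359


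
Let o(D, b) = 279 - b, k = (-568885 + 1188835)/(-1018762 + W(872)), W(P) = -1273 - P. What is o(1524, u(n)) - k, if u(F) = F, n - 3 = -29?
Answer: 311996585/1020907 ≈ 305.61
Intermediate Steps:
n = -26 (n = 3 - 29 = -26)
k = -619950/1020907 (k = (-568885 + 1188835)/(-1018762 + (-1273 - 1*872)) = 619950/(-1018762 + (-1273 - 872)) = 619950/(-1018762 - 2145) = 619950/(-1020907) = 619950*(-1/1020907) = -619950/1020907 ≈ -0.60725)
o(1524, u(n)) - k = (279 - 1*(-26)) - 1*(-619950/1020907) = (279 + 26) + 619950/1020907 = 305 + 619950/1020907 = 311996585/1020907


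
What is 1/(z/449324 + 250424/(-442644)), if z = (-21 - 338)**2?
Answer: -49722643164/13868278003 ≈ -3.5854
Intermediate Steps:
z = 128881 (z = (-359)**2 = 128881)
1/(z/449324 + 250424/(-442644)) = 1/(128881/449324 + 250424/(-442644)) = 1/(128881*(1/449324) + 250424*(-1/442644)) = 1/(128881/449324 - 62606/110661) = 1/(-13868278003/49722643164) = -49722643164/13868278003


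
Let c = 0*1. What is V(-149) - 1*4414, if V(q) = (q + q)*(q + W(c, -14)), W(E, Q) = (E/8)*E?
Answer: 39988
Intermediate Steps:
c = 0
W(E, Q) = E²/8 (W(E, Q) = (E*(⅛))*E = (E/8)*E = E²/8)
V(q) = 2*q² (V(q) = (q + q)*(q + (⅛)*0²) = (2*q)*(q + (⅛)*0) = (2*q)*(q + 0) = (2*q)*q = 2*q²)
V(-149) - 1*4414 = 2*(-149)² - 1*4414 = 2*22201 - 4414 = 44402 - 4414 = 39988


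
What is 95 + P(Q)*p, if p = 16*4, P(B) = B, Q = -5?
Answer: -225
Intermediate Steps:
p = 64
95 + P(Q)*p = 95 - 5*64 = 95 - 320 = -225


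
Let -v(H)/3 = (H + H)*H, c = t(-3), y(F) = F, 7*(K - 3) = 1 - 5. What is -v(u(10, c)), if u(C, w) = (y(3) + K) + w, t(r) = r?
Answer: 1734/49 ≈ 35.388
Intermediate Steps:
K = 17/7 (K = 3 + (1 - 5)/7 = 3 + (1/7)*(-4) = 3 - 4/7 = 17/7 ≈ 2.4286)
c = -3
u(C, w) = 38/7 + w (u(C, w) = (3 + 17/7) + w = 38/7 + w)
v(H) = -6*H**2 (v(H) = -3*(H + H)*H = -3*2*H*H = -6*H**2)
-v(u(10, c)) = -(-6)*(38/7 - 3)**2 = -(-6)*(17/7)**2 = -(-6)*289/49 = -1*(-1734/49) = 1734/49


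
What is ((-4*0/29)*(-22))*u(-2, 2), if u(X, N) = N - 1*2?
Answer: 0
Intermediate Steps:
u(X, N) = -2 + N (u(X, N) = N - 2 = -2 + N)
((-4*0/29)*(-22))*u(-2, 2) = ((-4*0/29)*(-22))*(-2 + 2) = ((0*(1/29))*(-22))*0 = (0*(-22))*0 = 0*0 = 0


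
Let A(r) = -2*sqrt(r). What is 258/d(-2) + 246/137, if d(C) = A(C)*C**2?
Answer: 246/137 + 129*I*sqrt(2)/8 ≈ 1.7956 + 22.804*I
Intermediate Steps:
d(C) = -2*C**(5/2) (d(C) = (-2*sqrt(C))*C**2 = -2*C**(5/2))
258/d(-2) + 246/137 = 258/((-8*I*sqrt(2))) + 246/137 = 258*(I*sqrt(2)/16) + 246/137 = 129*I*sqrt(2)/8 + 246/137 = 246/137 + 129*I*sqrt(2)/8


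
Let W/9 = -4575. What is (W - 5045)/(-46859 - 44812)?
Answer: 46220/91671 ≈ 0.50419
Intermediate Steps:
W = -41175 (W = 9*(-4575) = -41175)
(W - 5045)/(-46859 - 44812) = (-41175 - 5045)/(-46859 - 44812) = -46220/(-91671) = -46220*(-1/91671) = 46220/91671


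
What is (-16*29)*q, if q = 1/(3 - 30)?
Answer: 464/27 ≈ 17.185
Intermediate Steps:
q = -1/27 (q = 1/(-27) = -1/27 ≈ -0.037037)
(-16*29)*q = -16*29*(-1/27) = -464*(-1/27) = 464/27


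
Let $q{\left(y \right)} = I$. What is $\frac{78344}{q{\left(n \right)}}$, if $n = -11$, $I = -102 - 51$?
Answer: $- \frac{78344}{153} \approx -512.05$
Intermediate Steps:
$I = -153$ ($I = -102 - 51 = -153$)
$q{\left(y \right)} = -153$
$\frac{78344}{q{\left(n \right)}} = \frac{78344}{-153} = 78344 \left(- \frac{1}{153}\right) = - \frac{78344}{153}$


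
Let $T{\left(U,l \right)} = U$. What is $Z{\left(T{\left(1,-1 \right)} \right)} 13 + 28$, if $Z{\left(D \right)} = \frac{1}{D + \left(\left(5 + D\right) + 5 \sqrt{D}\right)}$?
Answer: $\frac{349}{12} \approx 29.083$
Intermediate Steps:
$Z{\left(D \right)} = \frac{1}{5 + 2 D + 5 \sqrt{D}}$ ($Z{\left(D \right)} = \frac{1}{D + \left(5 + D + 5 \sqrt{D}\right)} = \frac{1}{5 + 2 D + 5 \sqrt{D}}$)
$Z{\left(T{\left(1,-1 \right)} \right)} 13 + 28 = \frac{1}{5 + 2 \cdot 1 + 5 \sqrt{1}} \cdot 13 + 28 = \frac{1}{5 + 2 + 5 \cdot 1} \cdot 13 + 28 = \frac{1}{5 + 2 + 5} \cdot 13 + 28 = \frac{1}{12} \cdot 13 + 28 = \frac{13}{12} + 28 = \frac{349}{12}$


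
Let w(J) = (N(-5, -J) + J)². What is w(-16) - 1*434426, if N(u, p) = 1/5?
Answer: -10854409/25 ≈ -4.3418e+5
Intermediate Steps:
N(u, p) = ⅕
w(J) = (⅕ + J)²
w(-16) - 1*434426 = (1 + 5*(-16))²/25 - 1*434426 = (1 - 80)²/25 - 434426 = (1/25)*(-79)² - 434426 = (1/25)*6241 - 434426 = 6241/25 - 434426 = -10854409/25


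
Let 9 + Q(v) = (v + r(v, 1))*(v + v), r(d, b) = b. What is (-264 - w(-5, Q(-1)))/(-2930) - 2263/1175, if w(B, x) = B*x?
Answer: -1253503/688550 ≈ -1.8205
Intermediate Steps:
Q(v) = -9 + 2*v*(1 + v) (Q(v) = -9 + (v + 1)*(v + v) = -9 + (1 + v)*(2*v) = -9 + 2*v*(1 + v))
(-264 - w(-5, Q(-1)))/(-2930) - 2263/1175 = (-264 - (-5)*(-9 + 2*(-1) + 2*(-1)²))/(-2930) - 2263/1175 = (-264 - (-5)*(-9 - 2 + 2*1))*(-1/2930) - 2263*1/1175 = (-264 - (-5)*(-9 - 2 + 2))*(-1/2930) - 2263/1175 = (-264 - (-5)*(-9))*(-1/2930) - 2263/1175 = (-264 - 1*45)*(-1/2930) - 2263/1175 = (-264 - 45)*(-1/2930) - 2263/1175 = -309*(-1/2930) - 2263/1175 = 309/2930 - 2263/1175 = -1253503/688550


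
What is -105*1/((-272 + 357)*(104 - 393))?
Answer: 21/4913 ≈ 0.0042744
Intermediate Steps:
-105*1/((-272 + 357)*(104 - 393)) = -105/((-289*85)) = -105/(-24565) = -105*(-1/24565) = 21/4913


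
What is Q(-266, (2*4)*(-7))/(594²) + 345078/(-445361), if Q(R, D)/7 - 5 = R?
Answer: -13618846195/17459932644 ≈ -0.78001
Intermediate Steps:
Q(R, D) = 35 + 7*R
Q(-266, (2*4)*(-7))/(594²) + 345078/(-445361) = (35 + 7*(-266))/(594²) + 345078/(-445361) = (35 - 1862)/352836 + 345078*(-1/445361) = -1827*1/352836 - 345078/445361 = -203/39204 - 345078/445361 = -13618846195/17459932644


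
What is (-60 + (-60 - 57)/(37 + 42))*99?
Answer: -480843/79 ≈ -6086.6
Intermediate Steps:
(-60 + (-60 - 57)/(37 + 42))*99 = (-60 - 117/79)*99 = -4857/79*99 = -480843/79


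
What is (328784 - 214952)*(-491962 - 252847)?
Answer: -84783098088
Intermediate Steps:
(328784 - 214952)*(-491962 - 252847) = 113832*(-744809) = -84783098088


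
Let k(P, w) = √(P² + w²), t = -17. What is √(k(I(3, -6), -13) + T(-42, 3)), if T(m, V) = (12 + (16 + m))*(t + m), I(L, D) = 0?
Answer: √839 ≈ 28.965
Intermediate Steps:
T(m, V) = (-17 + m)*(28 + m) (T(m, V) = (12 + (16 + m))*(-17 + m) = (28 + m)*(-17 + m) = (-17 + m)*(28 + m))
√(k(I(3, -6), -13) + T(-42, 3)) = √(√(0² + (-13)²) + (-476 + (-42)² + 11*(-42))) = √(√(0 + 169) + (-476 + 1764 - 462)) = √(√169 + 826) = √(13 + 826) = √839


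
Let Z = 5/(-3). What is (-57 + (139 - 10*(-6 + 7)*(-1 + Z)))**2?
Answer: 106276/9 ≈ 11808.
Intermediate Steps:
Z = -5/3 (Z = 5*(-1/3) = -5/3 ≈ -1.6667)
(-57 + (139 - 10*(-6 + 7)*(-1 + Z)))**2 = (-57 + (139 - 10*(-6 + 7)*(-1 - 5/3)))**2 = (-57 + (139 - 10*(-8)/3))**2 = (-57 + (139 - 10*(-8/3)))**2 = (-57 + (139 + 80/3))**2 = (-57 + 497/3)**2 = (326/3)**2 = 106276/9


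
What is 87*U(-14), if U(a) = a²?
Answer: 17052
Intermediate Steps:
87*U(-14) = 87*(-14)² = 87*196 = 17052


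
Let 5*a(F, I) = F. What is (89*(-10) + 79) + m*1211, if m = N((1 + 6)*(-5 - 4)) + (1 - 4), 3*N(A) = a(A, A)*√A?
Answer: -4444 - 76293*I*√7/5 ≈ -4444.0 - 40370.0*I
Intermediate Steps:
a(F, I) = F/5
N(A) = A^(3/2)/15 (N(A) = ((A/5)*√A)/3 = (A^(3/2)/5)/3 = A^(3/2)/15)
m = -3 - 63*I*√7/5 (m = ((1 + 6)*(-5 - 4))^(3/2)/15 + (1 - 4) = (7*(-9))^(3/2)/15 - 3 = (-63)^(3/2)/15 - 3 = (-189*I*√7)/15 - 3 = -63*I*√7/5 - 3 = -3 - 63*I*√7/5 ≈ -3.0 - 33.336*I)
(89*(-10) + 79) + m*1211 = (89*(-10) + 79) + (-3 - 63*I*√7/5)*1211 = (-890 + 79) + (-3633 - 76293*I*√7/5) = -811 + (-3633 - 76293*I*√7/5) = -4444 - 76293*I*√7/5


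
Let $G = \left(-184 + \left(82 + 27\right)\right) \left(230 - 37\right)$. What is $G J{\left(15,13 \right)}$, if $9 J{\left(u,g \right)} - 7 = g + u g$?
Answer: $- \frac{1037375}{3} \approx -3.4579 \cdot 10^{5}$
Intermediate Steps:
$G = -14475$ ($G = \left(-184 + 109\right) 193 = \left(-75\right) 193 = -14475$)
$J{\left(u,g \right)} = \frac{7}{9} + \frac{g}{9} + \frac{g u}{9}$ ($J{\left(u,g \right)} = \frac{7}{9} + \frac{g + u g}{9} = \frac{7}{9} + \frac{g + g u}{9} = \frac{7}{9} + \left(\frac{g}{9} + \frac{g u}{9}\right) = \frac{7}{9} + \frac{g}{9} + \frac{g u}{9}$)
$G J{\left(15,13 \right)} = - 14475 \left(\frac{7}{9} + \frac{1}{9} \cdot 13 + \frac{1}{9} \cdot 13 \cdot 15\right) = - 14475 \left(\frac{7}{9} + \frac{13}{9} + \frac{65}{3}\right) = \left(-14475\right) \frac{215}{9} = - \frac{1037375}{3}$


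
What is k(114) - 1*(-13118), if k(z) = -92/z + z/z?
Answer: 747737/57 ≈ 13118.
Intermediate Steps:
k(z) = 1 - 92/z (k(z) = -92/z + 1 = 1 - 92/z)
k(114) - 1*(-13118) = (-92 + 114)/114 - 1*(-13118) = (1/114)*22 + 13118 = 11/57 + 13118 = 747737/57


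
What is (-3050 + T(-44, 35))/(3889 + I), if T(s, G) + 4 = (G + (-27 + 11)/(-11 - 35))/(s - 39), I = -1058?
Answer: -5830899/5404379 ≈ -1.0789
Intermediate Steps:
T(s, G) = -4 + (8/23 + G)/(-39 + s) (T(s, G) = -4 + (G + (-27 + 11)/(-11 - 35))/(s - 39) = -4 + (G - 16/(-46))/(-39 + s) = -4 + (G - 16*(-1/46))/(-39 + s) = -4 + (G + 8/23)/(-39 + s) = -4 + (8/23 + G)/(-39 + s))
(-3050 + T(-44, 35))/(3889 + I) = (-3050 + (3596/23 + 35 - 4*(-44))/(-39 - 44))/(3889 - 1058) = (-3050 + (3596/23 + 35 + 176)/(-83))/2831 = (-3050 - 1/83*8449/23)*(1/2831) = (-3050 - 8449/1909)*(1/2831) = -5830899/1909*1/2831 = -5830899/5404379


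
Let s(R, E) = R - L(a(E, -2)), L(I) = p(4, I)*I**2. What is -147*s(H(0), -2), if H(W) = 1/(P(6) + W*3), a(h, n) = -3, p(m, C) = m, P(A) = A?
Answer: 10535/2 ≈ 5267.5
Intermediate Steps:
H(W) = 1/(6 + 3*W) (H(W) = 1/(6 + W*3) = 1/(6 + 3*W))
L(I) = 4*I**2
s(R, E) = -36 + R (s(R, E) = R - 4*(-3)**2 = R - 4*9 = R - 1*36 = R - 36 = -36 + R)
-147*s(H(0), -2) = -147*(-36 + 1/(3*(2 + 0))) = -147*(-36 + (1/3)/2) = -147*(-36 + (1/3)*(1/2)) = -147*(-36 + 1/6) = -147*(-215/6) = 10535/2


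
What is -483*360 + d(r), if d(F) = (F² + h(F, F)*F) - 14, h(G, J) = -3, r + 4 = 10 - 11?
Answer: -173854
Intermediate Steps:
r = -5 (r = -4 + (10 - 11) = -4 - 1 = -5)
d(F) = -14 + F² - 3*F (d(F) = (F² - 3*F) - 14 = -14 + F² - 3*F)
-483*360 + d(r) = -483*360 + (-14 + (-5)² - 3*(-5)) = -173880 + (-14 + 25 + 15) = -173880 + 26 = -173854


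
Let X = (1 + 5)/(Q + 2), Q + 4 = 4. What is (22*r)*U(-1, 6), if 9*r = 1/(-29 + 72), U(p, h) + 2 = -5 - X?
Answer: -220/387 ≈ -0.56848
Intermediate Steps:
Q = 0 (Q = -4 + 4 = 0)
X = 3 (X = (1 + 5)/(0 + 2) = 6/2 = 6*(1/2) = 3)
U(p, h) = -10 (U(p, h) = -2 + (-5 - 1*3) = -2 + (-5 - 3) = -2 - 8 = -10)
r = 1/387 (r = 1/(9*(-29 + 72)) = (1/9)/43 = (1/9)*(1/43) = 1/387 ≈ 0.0025840)
(22*r)*U(-1, 6) = (22*(1/387))*(-10) = (22/387)*(-10) = -220/387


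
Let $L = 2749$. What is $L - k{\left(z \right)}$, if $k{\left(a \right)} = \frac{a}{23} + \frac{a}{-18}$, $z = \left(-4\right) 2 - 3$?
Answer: $\frac{1138031}{414} \approx 2748.9$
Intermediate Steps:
$z = -11$ ($z = -8 - 3 = -11$)
$k{\left(a \right)} = - \frac{5 a}{414}$ ($k{\left(a \right)} = a \frac{1}{23} + a \left(- \frac{1}{18}\right) = \frac{a}{23} - \frac{a}{18} = - \frac{5 a}{414}$)
$L - k{\left(z \right)} = 2749 - \left(- \frac{5}{414}\right) \left(-11\right) = 2749 - \frac{55}{414} = \frac{1138031}{414}$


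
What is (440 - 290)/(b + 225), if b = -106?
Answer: 150/119 ≈ 1.2605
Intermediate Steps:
(440 - 290)/(b + 225) = (440 - 290)/(-106 + 225) = 150/119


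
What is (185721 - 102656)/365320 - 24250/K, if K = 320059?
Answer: 3545338167/23384790776 ≈ 0.15161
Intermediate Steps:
(185721 - 102656)/365320 - 24250/K = (185721 - 102656)/365320 - 24250/320059 = 83065*(1/365320) - 24250*1/320059 = 16613/73064 - 24250/320059 = 3545338167/23384790776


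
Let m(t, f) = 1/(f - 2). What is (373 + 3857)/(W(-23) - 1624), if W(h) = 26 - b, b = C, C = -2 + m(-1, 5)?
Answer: -12690/4789 ≈ -2.6498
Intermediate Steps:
m(t, f) = 1/(-2 + f)
C = -5/3 (C = -2 + 1/(-2 + 5) = -2 + 1/3 = -5/3 ≈ -1.6667)
b = -5/3 ≈ -1.6667
W(h) = 83/3 (W(h) = 26 - 1*(-5/3) = 26 + 5/3 = 83/3)
(373 + 3857)/(W(-23) - 1624) = (373 + 3857)/(83/3 - 1624) = 4230/(-4789/3) = 4230*(-3/4789) = -12690/4789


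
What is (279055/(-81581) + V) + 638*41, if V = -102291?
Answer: -6211285328/81581 ≈ -76136.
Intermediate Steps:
(279055/(-81581) + V) + 638*41 = (279055/(-81581) - 102291) + 638*41 = (279055*(-1/81581) - 102291) + 26158 = (-279055/81581 - 102291) + 26158 = -8345281126/81581 + 26158 = -6211285328/81581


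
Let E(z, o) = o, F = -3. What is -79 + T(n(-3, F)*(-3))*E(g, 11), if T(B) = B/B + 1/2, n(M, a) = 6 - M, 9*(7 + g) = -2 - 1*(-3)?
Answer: -125/2 ≈ -62.500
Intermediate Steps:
g = -62/9 (g = -7 + (-2 - 1*(-3))/9 = -7 + (-2 + 3)/9 = -7 + (⅑)*1 = -7 + ⅑ = -62/9 ≈ -6.8889)
T(B) = 3/2 (T(B) = 1 + 1*(½) = 1 + ½ = 3/2)
-79 + T(n(-3, F)*(-3))*E(g, 11) = -79 + (3/2)*11 = -79 + 33/2 = -125/2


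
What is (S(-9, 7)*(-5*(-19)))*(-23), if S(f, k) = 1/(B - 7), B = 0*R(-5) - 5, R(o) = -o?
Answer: 2185/12 ≈ 182.08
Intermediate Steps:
B = -5 (B = 0*(-1*(-5)) - 5 = 0*5 - 5 = 0 - 5 = -5)
S(f, k) = -1/12 (S(f, k) = 1/(-5 - 7) = 1/(-12) = -1/12)
(S(-9, 7)*(-5*(-19)))*(-23) = -(-5)*(-19)/12*(-23) = -1/12*95*(-23) = -95/12*(-23) = 2185/12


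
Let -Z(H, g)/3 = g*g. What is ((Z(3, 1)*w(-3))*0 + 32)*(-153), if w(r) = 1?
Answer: -4896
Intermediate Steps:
Z(H, g) = -3*g² (Z(H, g) = -3*g*g = -3*g²)
((Z(3, 1)*w(-3))*0 + 32)*(-153) = ((-3*1²*1)*0 + 32)*(-153) = ((-3*1*1)*0 + 32)*(-153) = (-3*1*0 + 32)*(-153) = (-3*0 + 32)*(-153) = (0 + 32)*(-153) = 32*(-153) = -4896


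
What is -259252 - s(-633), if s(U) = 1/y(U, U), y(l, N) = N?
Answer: -164106515/633 ≈ -2.5925e+5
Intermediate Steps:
s(U) = 1/U
-259252 - s(-633) = -259252 - 1/(-633) = -259252 - 1*(-1/633) = -259252 + 1/633 = -164106515/633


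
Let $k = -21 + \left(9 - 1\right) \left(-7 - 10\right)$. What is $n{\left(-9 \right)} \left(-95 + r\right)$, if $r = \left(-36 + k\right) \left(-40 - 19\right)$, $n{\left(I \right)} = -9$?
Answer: $-101628$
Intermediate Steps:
$k = -157$ ($k = -21 + 8 \left(-17\right) = -21 - 136 = -157$)
$r = 11387$ ($r = \left(-36 - 157\right) \left(-40 - 19\right) = - 193 \left(-40 - 19\right) = \left(-193\right) \left(-59\right) = 11387$)
$n{\left(-9 \right)} \left(-95 + r\right) = - 9 \left(-95 + 11387\right) = \left(-9\right) 11292 = -101628$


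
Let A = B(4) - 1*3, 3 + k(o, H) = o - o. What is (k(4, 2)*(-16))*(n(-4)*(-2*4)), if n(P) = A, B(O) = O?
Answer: -384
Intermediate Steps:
k(o, H) = -3 (k(o, H) = -3 + (o - o) = -3 + 0 = -3)
A = 1 (A = 4 - 1*3 = 4 - 3 = 1)
n(P) = 1
(k(4, 2)*(-16))*(n(-4)*(-2*4)) = (-3*(-16))*(1*(-2*4)) = 48*(1*(-8)) = 48*(-8) = -384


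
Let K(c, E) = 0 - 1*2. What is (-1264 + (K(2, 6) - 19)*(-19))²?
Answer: 748225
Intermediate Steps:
K(c, E) = -2 (K(c, E) = 0 - 2 = -2)
(-1264 + (K(2, 6) - 19)*(-19))² = (-1264 + (-2 - 19)*(-19))² = (-1264 - 21*(-19))² = (-1264 + 399)² = (-865)² = 748225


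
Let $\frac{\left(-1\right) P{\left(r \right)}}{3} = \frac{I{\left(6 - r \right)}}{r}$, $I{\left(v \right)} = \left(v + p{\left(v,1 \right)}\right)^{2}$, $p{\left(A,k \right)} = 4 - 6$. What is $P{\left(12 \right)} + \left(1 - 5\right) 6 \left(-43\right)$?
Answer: $1016$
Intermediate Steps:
$p{\left(A,k \right)} = -2$ ($p{\left(A,k \right)} = 4 - 6 = -2$)
$I{\left(v \right)} = \left(-2 + v\right)^{2}$ ($I{\left(v \right)} = \left(v - 2\right)^{2} = \left(-2 + v\right)^{2}$)
$P{\left(r \right)} = - \frac{3 \left(4 - r\right)^{2}}{r}$ ($P{\left(r \right)} = - 3 \frac{\left(-2 - \left(-6 + r\right)\right)^{2}}{r} = - 3 \frac{\left(4 - r\right)^{2}}{r} = - \frac{3 \left(4 - r\right)^{2}}{r}$)
$P{\left(12 \right)} + \left(1 - 5\right) 6 \left(-43\right) = - \frac{3 \left(-4 + 12\right)^{2}}{12} + \left(1 - 5\right) 6 \left(-43\right) = \left(-3\right) \frac{1}{12} \cdot 8^{2} + \left(-4\right) 6 \left(-43\right) = \left(-3\right) \frac{1}{12} \cdot 64 - -1032 = -16 + 1032 = 1016$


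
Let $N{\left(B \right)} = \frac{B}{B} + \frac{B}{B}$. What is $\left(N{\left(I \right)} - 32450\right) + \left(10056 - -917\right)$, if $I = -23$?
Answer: $-21475$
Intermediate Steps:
$N{\left(B \right)} = 2$ ($N{\left(B \right)} = 1 + 1 = 2$)
$\left(N{\left(I \right)} - 32450\right) + \left(10056 - -917\right) = \left(2 - 32450\right) + \left(10056 - -917\right) = -32448 + \left(10056 + 917\right) = -32448 + 10973 = -21475$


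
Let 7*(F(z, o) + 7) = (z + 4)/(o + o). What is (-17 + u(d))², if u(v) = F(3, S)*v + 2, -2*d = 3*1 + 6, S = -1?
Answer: 5625/16 ≈ 351.56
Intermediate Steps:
d = -9/2 (d = -(3*1 + 6)/2 = -(3 + 6)/2 = -½*9 = -9/2 ≈ -4.5000)
F(z, o) = -7 + (4 + z)/(14*o) (F(z, o) = -7 + ((z + 4)/(o + o))/7 = -7 + ((4 + z)/((2*o)))/7 = -7 + ((4 + z)*(1/(2*o)))/7 = -7 + ((4 + z)/(2*o))/7 = -7 + (4 + z)/(14*o))
u(v) = 2 - 15*v/2 (u(v) = ((1/14)*(4 + 3 - 98*(-1))/(-1))*v + 2 = ((1/14)*(-1)*(4 + 3 + 98))*v + 2 = ((1/14)*(-1)*105)*v + 2 = -15*v/2 + 2 = 2 - 15*v/2)
(-17 + u(d))² = (-17 + (2 - 15/2*(-9/2)))² = (-17 + (2 + 135/4))² = (-17 + 143/4)² = (75/4)² = 5625/16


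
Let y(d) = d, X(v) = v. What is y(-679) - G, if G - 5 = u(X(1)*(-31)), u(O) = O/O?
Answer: -685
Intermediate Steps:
u(O) = 1
G = 6 (G = 5 + 1 = 6)
y(-679) - G = -679 - 1*6 = -679 - 6 = -685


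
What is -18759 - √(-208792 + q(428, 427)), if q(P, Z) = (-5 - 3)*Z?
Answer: -18759 - 4*I*√13263 ≈ -18759.0 - 460.66*I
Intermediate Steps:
q(P, Z) = -8*Z
-18759 - √(-208792 + q(428, 427)) = -18759 - √(-208792 - 8*427) = -18759 - √(-208792 - 3416) = -18759 - √(-212208) = -18759 - 4*I*√13263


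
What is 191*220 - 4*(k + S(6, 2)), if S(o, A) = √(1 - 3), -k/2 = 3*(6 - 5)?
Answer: 42044 - 4*I*√2 ≈ 42044.0 - 5.6569*I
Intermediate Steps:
k = -6 (k = -6*(6 - 5) = -6 ≈ -6.0000)
S(o, A) = I*√2 (S(o, A) = √(-2) = I*√2)
191*220 - 4*(k + S(6, 2)) = 191*220 - 4*(-6 + I*√2) = 42020 + (24 - 4*I*√2) = 42044 - 4*I*√2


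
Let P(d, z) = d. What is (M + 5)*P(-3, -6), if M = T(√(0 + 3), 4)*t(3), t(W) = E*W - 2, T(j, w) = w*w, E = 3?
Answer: -351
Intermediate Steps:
T(j, w) = w²
t(W) = -2 + 3*W (t(W) = 3*W - 2 = -2 + 3*W)
M = 112 (M = 4²*(-2 + 3*3) = 16*(-2 + 9) = 16*7 = 112)
(M + 5)*P(-3, -6) = (112 + 5)*(-3) = 117*(-3) = -351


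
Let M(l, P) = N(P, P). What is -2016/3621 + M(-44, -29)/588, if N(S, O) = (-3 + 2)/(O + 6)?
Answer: -9086921/16323468 ≈ -0.55668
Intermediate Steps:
N(S, O) = -1/(6 + O)
M(l, P) = -1/(6 + P)
-2016/3621 + M(-44, -29)/588 = -2016/3621 - 1/(6 - 29)/588 = -2016*1/3621 - 1/(-23)*(1/588) = -672/1207 - 1*(-1/23)*(1/588) = -672/1207 + (1/23)*(1/588) = -672/1207 + 1/13524 = -9086921/16323468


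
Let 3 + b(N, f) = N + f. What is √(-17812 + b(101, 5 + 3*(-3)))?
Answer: I*√17718 ≈ 133.11*I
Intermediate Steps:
b(N, f) = -3 + N + f (b(N, f) = -3 + (N + f) = -3 + N + f)
√(-17812 + b(101, 5 + 3*(-3))) = √(-17812 + (-3 + 101 + (5 + 3*(-3)))) = √(-17812 + (-3 + 101 + (5 - 9))) = √(-17812 + (-3 + 101 - 4)) = √(-17812 + 94) = √(-17718) = I*√17718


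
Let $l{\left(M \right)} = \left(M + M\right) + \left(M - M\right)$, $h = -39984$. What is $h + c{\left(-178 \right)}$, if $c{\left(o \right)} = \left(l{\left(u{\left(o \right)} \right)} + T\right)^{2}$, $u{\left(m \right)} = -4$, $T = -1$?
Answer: $-39903$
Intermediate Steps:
$l{\left(M \right)} = 2 M$ ($l{\left(M \right)} = 2 M + 0 = 2 M$)
$c{\left(o \right)} = 81$ ($c{\left(o \right)} = \left(2 \left(-4\right) - 1\right)^{2} = \left(-8 - 1\right)^{2} = \left(-9\right)^{2} = 81$)
$h + c{\left(-178 \right)} = -39984 + 81 = -39903$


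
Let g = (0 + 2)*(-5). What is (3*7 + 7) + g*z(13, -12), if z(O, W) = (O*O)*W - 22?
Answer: 20528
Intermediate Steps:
z(O, W) = -22 + W*O² (z(O, W) = O²*W - 22 = W*O² - 22 = -22 + W*O²)
g = -10 (g = 2*(-5) = -10)
(3*7 + 7) + g*z(13, -12) = (3*7 + 7) - 10*(-22 - 12*13²) = (21 + 7) - 10*(-22 - 12*169) = 28 - 10*(-22 - 2028) = 28 - 10*(-2050) = 28 + 20500 = 20528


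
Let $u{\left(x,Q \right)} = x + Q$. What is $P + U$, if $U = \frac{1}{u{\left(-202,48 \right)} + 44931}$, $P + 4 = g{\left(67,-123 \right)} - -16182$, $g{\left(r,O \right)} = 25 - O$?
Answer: $\frac{731029303}{44777} \approx 16326.0$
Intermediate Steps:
$u{\left(x,Q \right)} = Q + x$
$P = 16326$ ($P = -4 + \left(\left(25 - -123\right) - -16182\right) = -4 + \left(\left(25 + 123\right) + 16182\right) = -4 + \left(148 + 16182\right) = -4 + 16330 = 16326$)
$U = \frac{1}{44777}$ ($U = \frac{1}{\left(48 - 202\right) + 44931} = \frac{1}{-154 + 44931} = \frac{1}{44777} \approx 2.2333 \cdot 10^{-5}$)
$P + U = 16326 + \frac{1}{44777} = \frac{731029303}{44777}$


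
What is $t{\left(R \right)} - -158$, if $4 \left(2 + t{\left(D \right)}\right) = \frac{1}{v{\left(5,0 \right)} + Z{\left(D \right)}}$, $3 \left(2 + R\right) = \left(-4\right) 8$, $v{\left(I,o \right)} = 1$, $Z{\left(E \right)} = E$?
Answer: $\frac{21837}{140} \approx 155.98$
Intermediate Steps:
$R = - \frac{38}{3}$ ($R = -2 + \frac{\left(-4\right) 8}{3} = -2 + \frac{1}{3} \left(-32\right) = -2 - \frac{32}{3} = - \frac{38}{3} \approx -12.667$)
$t{\left(D \right)} = -2 + \frac{1}{4 \left(1 + D\right)}$
$t{\left(R \right)} - -158 = \frac{-7 - - \frac{304}{3}}{4 \left(1 - \frac{38}{3}\right)} - -158 = \frac{-7 + \frac{304}{3}}{4 \left(- \frac{35}{3}\right)} + 158 = \frac{1}{4} \left(- \frac{3}{35}\right) \frac{283}{3} + 158 = - \frac{283}{140} + 158 = \frac{21837}{140}$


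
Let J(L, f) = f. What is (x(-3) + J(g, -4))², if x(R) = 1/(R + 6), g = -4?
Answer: 121/9 ≈ 13.444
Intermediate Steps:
x(R) = 1/(6 + R)
(x(-3) + J(g, -4))² = (1/(6 - 3) - 4)² = (1/3 - 4)² = (⅓ - 4)² = (-11/3)² = 121/9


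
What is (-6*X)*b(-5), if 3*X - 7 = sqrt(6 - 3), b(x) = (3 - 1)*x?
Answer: 140 + 20*sqrt(3) ≈ 174.64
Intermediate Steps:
b(x) = 2*x
X = 7/3 + sqrt(3)/3 (X = 7/3 + sqrt(6 - 3)/3 = 7/3 + sqrt(3)/3 ≈ 2.9107)
(-6*X)*b(-5) = (-6*(7/3 + sqrt(3)/3))*(2*(-5)) = (-14 - 2*sqrt(3))*(-10) = 140 + 20*sqrt(3)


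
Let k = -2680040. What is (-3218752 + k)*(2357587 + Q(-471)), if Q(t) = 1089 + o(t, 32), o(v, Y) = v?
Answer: -13910560788360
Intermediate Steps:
Q(t) = 1089 + t
(-3218752 + k)*(2357587 + Q(-471)) = (-3218752 - 2680040)*(2357587 + (1089 - 471)) = -5898792*(2357587 + 618) = -5898792*2358205 = -13910560788360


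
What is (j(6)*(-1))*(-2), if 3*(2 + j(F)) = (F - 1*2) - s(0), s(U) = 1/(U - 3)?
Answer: -10/9 ≈ -1.1111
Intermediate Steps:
s(U) = 1/(-3 + U)
j(F) = -23/9 + F/3 (j(F) = -2 + ((F - 1*2) - 1/(-3 + 0))/3 = -2 + ((F - 2) - 1/(-3))/3 = -2 + ((-2 + F) - 1*(-⅓))/3 = -2 + ((-2 + F) + ⅓)/3 = -2 + (-5/3 + F)/3 = -2 + (-5/9 + F/3) = -23/9 + F/3)
(j(6)*(-1))*(-2) = ((-23/9 + (⅓)*6)*(-1))*(-2) = ((-23/9 + 2)*(-1))*(-2) = -5/9*(-1)*(-2) = (5/9)*(-2) = -10/9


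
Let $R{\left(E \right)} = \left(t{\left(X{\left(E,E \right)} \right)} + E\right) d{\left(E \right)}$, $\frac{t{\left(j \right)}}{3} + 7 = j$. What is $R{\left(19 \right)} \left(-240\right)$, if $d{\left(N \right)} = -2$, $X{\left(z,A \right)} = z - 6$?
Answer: $17760$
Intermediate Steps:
$X{\left(z,A \right)} = -6 + z$ ($X{\left(z,A \right)} = z - 6 = -6 + z$)
$t{\left(j \right)} = -21 + 3 j$
$R{\left(E \right)} = 78 - 8 E$ ($R{\left(E \right)} = \left(\left(-21 + 3 \left(-6 + E\right)\right) + E\right) \left(-2\right) = \left(\left(-21 + \left(-18 + 3 E\right)\right) + E\right) \left(-2\right) = \left(\left(-39 + 3 E\right) + E\right) \left(-2\right) = \left(-39 + 4 E\right) \left(-2\right) = 78 - 8 E$)
$R{\left(19 \right)} \left(-240\right) = \left(78 - 152\right) \left(-240\right) = \left(-74\right) \left(-240\right) = 17760$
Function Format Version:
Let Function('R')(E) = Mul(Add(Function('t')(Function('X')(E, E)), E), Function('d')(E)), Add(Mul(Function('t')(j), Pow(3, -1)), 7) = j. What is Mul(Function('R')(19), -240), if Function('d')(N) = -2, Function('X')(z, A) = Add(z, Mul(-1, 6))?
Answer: 17760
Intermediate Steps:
Function('X')(z, A) = Add(-6, z) (Function('X')(z, A) = Add(z, -6) = Add(-6, z))
Function('t')(j) = Add(-21, Mul(3, j))
Function('R')(E) = Add(78, Mul(-8, E)) (Function('R')(E) = Mul(Add(Add(-21, Mul(3, Add(-6, E))), E), -2) = Mul(Add(Add(-21, Add(-18, Mul(3, E))), E), -2) = Mul(Add(Add(-39, Mul(3, E)), E), -2) = Mul(Add(-39, Mul(4, E)), -2) = Add(78, Mul(-8, E)))
Mul(Function('R')(19), -240) = Mul(Add(78, Mul(-8, 19)), -240) = Mul(Add(78, -152), -240) = Mul(-74, -240) = 17760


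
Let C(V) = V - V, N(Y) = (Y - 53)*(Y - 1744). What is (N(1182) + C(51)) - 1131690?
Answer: -1766188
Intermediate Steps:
N(Y) = (-1744 + Y)*(-53 + Y) (N(Y) = (-53 + Y)*(-1744 + Y) = (-1744 + Y)*(-53 + Y))
C(V) = 0
(N(1182) + C(51)) - 1131690 = ((92432 + 1182**2 - 1797*1182) + 0) - 1131690 = ((92432 + 1397124 - 2124054) + 0) - 1131690 = (-634498 + 0) - 1131690 = -634498 - 1131690 = -1766188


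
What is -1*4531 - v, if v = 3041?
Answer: -7572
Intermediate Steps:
-1*4531 - v = -1*4531 - 1*3041 = -4531 - 3041 = -7572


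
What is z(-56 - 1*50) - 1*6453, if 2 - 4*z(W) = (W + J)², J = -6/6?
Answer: -37259/4 ≈ -9314.8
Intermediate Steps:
J = -1 (J = -6*⅙ = -1)
z(W) = ½ - (-1 + W)²/4 (z(W) = ½ - (W - 1)²/4 = ½ - (-1 + W)²/4)
z(-56 - 1*50) - 1*6453 = (½ - (-1 + (-56 - 1*50))²/4) - 1*6453 = (½ - (-1 + (-56 - 50))²/4) - 6453 = (½ - (-1 - 106)²/4) - 6453 = (½ - ¼*(-107)²) - 6453 = (½ - ¼*11449) - 6453 = (½ - 11449/4) - 6453 = -11447/4 - 6453 = -37259/4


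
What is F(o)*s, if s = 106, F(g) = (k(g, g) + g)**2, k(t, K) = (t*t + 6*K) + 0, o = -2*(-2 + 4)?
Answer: 15264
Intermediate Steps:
o = -4 (o = -2*2 = -4)
k(t, K) = t**2 + 6*K (k(t, K) = (t**2 + 6*K) + 0 = t**2 + 6*K)
F(g) = (g**2 + 7*g)**2 (F(g) = ((g**2 + 6*g) + g)**2 = (g**2 + 7*g)**2)
F(o)*s = ((-4)**2*(7 - 4)**2)*106 = (16*3**2)*106 = (16*9)*106 = 144*106 = 15264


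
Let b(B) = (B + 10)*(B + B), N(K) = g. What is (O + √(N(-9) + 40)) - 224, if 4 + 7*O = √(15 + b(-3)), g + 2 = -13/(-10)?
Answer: -1572/7 + √3930/10 + 3*I*√3/7 ≈ -218.3 + 0.74231*I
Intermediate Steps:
g = -7/10 (g = -2 - 13/(-10) = -2 - 13*(-⅒) = -2 + 13/10 = -7/10 ≈ -0.70000)
N(K) = -7/10
b(B) = 2*B*(10 + B) (b(B) = (10 + B)*(2*B) = 2*B*(10 + B))
O = -4/7 + 3*I*√3/7 (O = -4/7 + √(15 + 2*(-3)*(10 - 3))/7 = -4/7 + √(15 + 2*(-3)*7)/7 = -4/7 + √(15 - 42)/7 = -4/7 + √(-27)/7 = -4/7 + (3*I*√3)/7 = -4/7 + 3*I*√3/7 ≈ -0.57143 + 0.74231*I)
(O + √(N(-9) + 40)) - 224 = ((-4/7 + 3*I*√3/7) + √(-7/10 + 40)) - 224 = ((-4/7 + 3*I*√3/7) + √(393/10)) - 224 = ((-4/7 + 3*I*√3/7) + √3930/10) - 224 = (-4/7 + √3930/10 + 3*I*√3/7) - 224 = -1572/7 + √3930/10 + 3*I*√3/7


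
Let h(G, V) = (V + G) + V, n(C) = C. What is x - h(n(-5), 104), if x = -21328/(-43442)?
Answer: -4398699/21721 ≈ -202.51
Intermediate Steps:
x = 10664/21721 (x = -21328*(-1/43442) = 10664/21721 ≈ 0.49095)
h(G, V) = G + 2*V (h(G, V) = (G + V) + V = G + 2*V)
x - h(n(-5), 104) = 10664/21721 - (-5 + 2*104) = 10664/21721 - (-5 + 208) = 10664/21721 - 1*203 = 10664/21721 - 203 = -4398699/21721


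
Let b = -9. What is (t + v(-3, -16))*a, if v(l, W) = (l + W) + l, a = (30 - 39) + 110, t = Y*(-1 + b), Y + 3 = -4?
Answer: 4848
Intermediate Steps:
Y = -7 (Y = -3 - 4 = -7)
t = 70 (t = -7*(-1 - 9) = -7*(-10) = 70)
a = 101 (a = -9 + 110 = 101)
v(l, W) = W + 2*l (v(l, W) = (W + l) + l = W + 2*l)
(t + v(-3, -16))*a = (70 + (-16 + 2*(-3)))*101 = (70 + (-16 - 6))*101 = (70 - 22)*101 = 48*101 = 4848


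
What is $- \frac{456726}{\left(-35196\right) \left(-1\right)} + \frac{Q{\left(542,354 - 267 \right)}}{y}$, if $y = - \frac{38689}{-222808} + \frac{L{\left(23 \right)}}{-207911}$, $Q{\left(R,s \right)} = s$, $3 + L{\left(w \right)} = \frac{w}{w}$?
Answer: $\frac{23028861024488401}{47187947654470} \approx 488.02$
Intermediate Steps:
$L{\left(w \right)} = -2$ ($L{\left(w \right)} = -3 + \frac{w}{w} = -3 + 1 = -2$)
$y = \frac{8044314295}{46324234088}$ ($y = - \frac{38689}{-222808} - \frac{2}{-207911} = \left(-38689\right) \left(- \frac{1}{222808}\right) - - \frac{2}{207911} = \frac{38689}{222808} + \frac{2}{207911} = \frac{8044314295}{46324234088} \approx 0.17365$)
$- \frac{456726}{\left(-35196\right) \left(-1\right)} + \frac{Q{\left(542,354 - 267 \right)}}{y} = - \frac{456726}{\left(-35196\right) \left(-1\right)} + \frac{354 - 267}{\frac{8044314295}{46324234088}} = - \frac{456726}{35196} + \left(354 - 267\right) \frac{46324234088}{8044314295} = \left(-456726\right) \frac{1}{35196} + 87 \cdot \frac{46324234088}{8044314295} = - \frac{76121}{5866} + \frac{4030208365656}{8044314295} = \frac{23028861024488401}{47187947654470}$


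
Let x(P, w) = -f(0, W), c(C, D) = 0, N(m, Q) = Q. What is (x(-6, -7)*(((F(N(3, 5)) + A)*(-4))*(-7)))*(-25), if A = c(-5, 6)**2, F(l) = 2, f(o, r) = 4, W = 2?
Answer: 5600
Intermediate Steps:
x(P, w) = -4 (x(P, w) = -1*4 = -4)
A = 0 (A = 0**2 = 0)
(x(-6, -7)*(((F(N(3, 5)) + A)*(-4))*(-7)))*(-25) = -4*(2 + 0)*(-4)*(-7)*(-25) = -4*2*(-4)*(-7)*(-25) = -(-32)*(-7)*(-25) = -4*56*(-25) = -224*(-25) = 5600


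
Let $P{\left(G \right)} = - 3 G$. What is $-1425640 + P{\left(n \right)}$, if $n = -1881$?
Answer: $-1419997$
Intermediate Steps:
$-1425640 + P{\left(n \right)} = -1425640 - -5643 = -1425640 + 5643 = -1419997$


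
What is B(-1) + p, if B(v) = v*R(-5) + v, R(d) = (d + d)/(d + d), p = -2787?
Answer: -2789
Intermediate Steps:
R(d) = 1 (R(d) = (2*d)/((2*d)) = (2*d)*(1/(2*d)) = 1)
B(v) = 2*v (B(v) = v*1 + v = v + v = 2*v)
B(-1) + p = 2*(-1) - 2787 = -2 - 2787 = -2789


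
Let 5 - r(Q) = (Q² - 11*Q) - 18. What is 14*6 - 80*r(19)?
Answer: 10404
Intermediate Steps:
r(Q) = 23 - Q² + 11*Q (r(Q) = 5 - ((Q² - 11*Q) - 18) = 5 - (-18 + Q² - 11*Q) = 5 + (18 - Q² + 11*Q) = 23 - Q² + 11*Q)
14*6 - 80*r(19) = 14*6 - 80*(23 - 1*19² + 11*19) = 84 - 80*(23 - 1*361 + 209) = 84 - 80*(23 - 361 + 209) = 84 - 80*(-129) = 84 + 10320 = 10404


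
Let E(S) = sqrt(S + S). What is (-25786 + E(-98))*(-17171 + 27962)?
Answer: -278256726 + 151074*I ≈ -2.7826e+8 + 1.5107e+5*I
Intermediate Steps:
E(S) = sqrt(2)*sqrt(S) (E(S) = sqrt(2*S) = sqrt(2)*sqrt(S))
(-25786 + E(-98))*(-17171 + 27962) = (-25786 + sqrt(2)*sqrt(-98))*(-17171 + 27962) = (-25786 + sqrt(2)*(7*I*sqrt(2)))*10791 = (-25786 + 14*I)*10791 = -278256726 + 151074*I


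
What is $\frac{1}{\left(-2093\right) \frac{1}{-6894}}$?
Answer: $\frac{6894}{2093} \approx 3.2938$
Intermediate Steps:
$\frac{1}{\left(-2093\right) \frac{1}{-6894}} = \frac{1}{\left(-2093\right) \left(- \frac{1}{6894}\right)} = \frac{1}{\frac{2093}{6894}} = \frac{6894}{2093}$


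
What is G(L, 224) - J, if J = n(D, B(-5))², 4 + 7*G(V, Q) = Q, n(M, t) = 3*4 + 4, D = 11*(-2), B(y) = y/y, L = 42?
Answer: -1572/7 ≈ -224.57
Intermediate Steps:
B(y) = 1
D = -22
n(M, t) = 16 (n(M, t) = 12 + 4 = 16)
G(V, Q) = -4/7 + Q/7
J = 256 (J = 16² = 256)
G(L, 224) - J = (-4/7 + (⅐)*224) - 1*256 = (-4/7 + 32) - 256 = 220/7 - 256 = -1572/7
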